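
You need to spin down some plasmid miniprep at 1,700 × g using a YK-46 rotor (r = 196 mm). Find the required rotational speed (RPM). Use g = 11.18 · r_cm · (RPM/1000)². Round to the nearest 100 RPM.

≈ 2800 RPM

r = 196 mm = 19.6 cm
1,700 = 11.18 × 19.6 × (N/1000)²
(N/1000)² = 1,700 / 219.128 = 7.758023
N = 1000 × √7.758023 ≈ 2,785.3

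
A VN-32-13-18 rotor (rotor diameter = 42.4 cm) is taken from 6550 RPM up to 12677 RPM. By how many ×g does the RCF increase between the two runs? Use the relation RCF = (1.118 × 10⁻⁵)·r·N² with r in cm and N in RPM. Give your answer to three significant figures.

r = 42.4 / 2 = 21.2 cm
RCF₁ = 1.118 × 10⁻⁵ × 21.2 × (6550)² = 1.118 × 10⁻⁵ × 21.2 × 42,902,500 ≈ 10,168.6 × g
RCF₂ = 1.118 × 10⁻⁵ × 21.2 × (12677)² = 1.118 × 10⁻⁵ × 21.2 × 160,706,329 ≈ 38,090 × g
Increase = 38,090 − 10,168.6 = 27,921.4

27900 ×g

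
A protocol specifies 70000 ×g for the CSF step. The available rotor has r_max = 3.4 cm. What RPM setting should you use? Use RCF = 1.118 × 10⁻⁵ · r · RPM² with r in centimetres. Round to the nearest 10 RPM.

42910 RPM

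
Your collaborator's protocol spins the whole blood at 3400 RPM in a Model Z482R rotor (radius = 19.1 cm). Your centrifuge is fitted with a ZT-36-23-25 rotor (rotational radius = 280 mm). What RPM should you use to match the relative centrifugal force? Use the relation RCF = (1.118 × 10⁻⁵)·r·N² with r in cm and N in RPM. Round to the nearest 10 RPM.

≈ 2810 RPM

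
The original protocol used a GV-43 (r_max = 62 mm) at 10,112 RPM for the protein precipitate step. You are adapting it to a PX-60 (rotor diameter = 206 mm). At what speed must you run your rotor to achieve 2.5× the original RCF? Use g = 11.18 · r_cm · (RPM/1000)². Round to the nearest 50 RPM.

12400 RPM

Original rotor: r = 62 mm = 6.2 cm
RCF_original = 11.18 × 6.2 × (10.112)² = 11.18 × 6.2 × 102.252544 ≈ 7,087.7 × g
Target RCF = 2.5 × 7,087.7 ≈ 17,719.2 × g
Your rotor: r = 206 mm / 2 = 103 mm = 10.3 cm
17,719.2 = 11.18 × 10.3 × (N/1000)²
(N/1000)² = 17,719.2 / 115.154 = 153.8739
N = 1000 × √153.8739 ≈ 12,404.6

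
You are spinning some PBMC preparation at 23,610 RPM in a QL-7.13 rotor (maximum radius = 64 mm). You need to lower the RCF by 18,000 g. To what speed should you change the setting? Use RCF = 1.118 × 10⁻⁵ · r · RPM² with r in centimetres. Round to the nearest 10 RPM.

r = 64 mm = 6.4 cm
Current RCF = 1.118 × 10⁻⁵ × 6.4 × (23610)² = 1.118 × 10⁻⁵ × 6.4 × 557,432,100 ≈ 39,885.4 × g
Target RCF = 39,885.4 − 18,000 = 21,885.4 × g
N² = 21,885.4 / (7.1552 × 10⁻⁵) = 305,867,062
N ≈ √305,867,062 ≈ 17,489.1

N₂ ≈ 17490 RPM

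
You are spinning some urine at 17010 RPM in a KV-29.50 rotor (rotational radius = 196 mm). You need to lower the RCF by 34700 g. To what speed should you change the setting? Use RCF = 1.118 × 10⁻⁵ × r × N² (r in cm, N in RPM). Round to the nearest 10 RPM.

≈ 11440 RPM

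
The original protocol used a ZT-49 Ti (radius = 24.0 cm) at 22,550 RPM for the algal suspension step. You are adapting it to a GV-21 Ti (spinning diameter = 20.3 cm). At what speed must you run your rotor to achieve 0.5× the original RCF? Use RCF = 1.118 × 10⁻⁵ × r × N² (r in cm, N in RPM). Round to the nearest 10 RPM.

≈ 24520 RPM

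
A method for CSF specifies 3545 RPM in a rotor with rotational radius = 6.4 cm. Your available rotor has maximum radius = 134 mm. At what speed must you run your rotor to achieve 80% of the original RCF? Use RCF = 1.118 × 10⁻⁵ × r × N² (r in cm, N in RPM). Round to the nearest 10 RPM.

≈ 2190 RPM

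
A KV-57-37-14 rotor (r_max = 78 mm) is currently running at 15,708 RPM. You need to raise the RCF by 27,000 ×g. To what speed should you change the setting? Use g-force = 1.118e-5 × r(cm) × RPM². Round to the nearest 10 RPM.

N₂ ≈ 23590 RPM

r = 78 mm = 7.8 cm
Current RCF = 1.118 × 10⁻⁵ × 7.8 × (15708)² = 1.118 × 10⁻⁵ × 7.8 × 246,741,264 ≈ 21,516.8 × g
Target RCF = 21,516.8 + 27,000 = 48,516.8 × g
N² = 48,516.8 / (8.7204 × 10⁻⁵) = 556,359,800
N ≈ √556,359,800 ≈ 23,587.3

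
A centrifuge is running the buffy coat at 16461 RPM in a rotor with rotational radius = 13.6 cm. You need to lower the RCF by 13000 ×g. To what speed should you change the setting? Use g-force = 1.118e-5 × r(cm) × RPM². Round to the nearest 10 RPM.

N₂ ≈ 13620 RPM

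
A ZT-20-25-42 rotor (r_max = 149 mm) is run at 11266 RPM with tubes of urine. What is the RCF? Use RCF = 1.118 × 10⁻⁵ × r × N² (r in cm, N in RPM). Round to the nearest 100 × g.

RCF ≈ 21100 × g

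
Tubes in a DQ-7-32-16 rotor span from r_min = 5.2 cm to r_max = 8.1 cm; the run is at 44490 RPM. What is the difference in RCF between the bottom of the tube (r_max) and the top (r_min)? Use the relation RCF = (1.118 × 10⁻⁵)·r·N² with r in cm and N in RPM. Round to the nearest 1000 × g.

ΔRCF = 1.118 × 10⁻⁵ × (r_max − r_min) × N² = 1.118 × 10⁻⁵ × 2.9 × 1,979,360,100 ≈ 64,174.8

64000 x g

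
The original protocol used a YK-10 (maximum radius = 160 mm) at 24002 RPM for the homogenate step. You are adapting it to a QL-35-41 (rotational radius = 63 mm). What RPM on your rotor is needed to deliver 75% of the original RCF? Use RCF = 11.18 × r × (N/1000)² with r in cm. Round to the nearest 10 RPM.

Original rotor: r = 160 mm = 16.0 cm
RCF_original = 11.18 × 16 × (24.002)² = 11.18 × 16 × 576.096004 ≈ 103,052.1 × g
Target RCF = 0.75 × 103,052.1 ≈ 77,289.1 × g
Your rotor: r = 63 mm = 6.3 cm
77,289.1 = 11.18 × 6.3 × (N/1000)²
(N/1000)² = 77,289.1 / 70.434 = 1097.327
N = 1000 × √1097.327 ≈ 33,125.9

33130 RPM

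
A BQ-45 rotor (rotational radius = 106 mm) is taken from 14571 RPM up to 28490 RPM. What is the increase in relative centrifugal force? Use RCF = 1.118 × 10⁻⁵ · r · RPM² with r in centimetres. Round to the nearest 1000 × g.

≈ 71000 × g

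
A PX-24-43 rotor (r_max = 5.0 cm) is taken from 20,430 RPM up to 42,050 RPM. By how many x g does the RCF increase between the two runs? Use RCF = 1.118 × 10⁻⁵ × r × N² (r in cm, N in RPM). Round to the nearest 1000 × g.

RCF₁ = 1.118 × 10⁻⁵ × 5 × (20430)² = 1.118 × 10⁻⁵ × 5 × 417,384,900 ≈ 23,331.8 × g
RCF₂ = 1.118 × 10⁻⁵ × 5 × (42050)² = 1.118 × 10⁻⁵ × 5 × 1,768,202,500 ≈ 98,842.5 × g
Increase = 98,842.5 − 23,331.8 = 75,510.7

≈ 76000 x g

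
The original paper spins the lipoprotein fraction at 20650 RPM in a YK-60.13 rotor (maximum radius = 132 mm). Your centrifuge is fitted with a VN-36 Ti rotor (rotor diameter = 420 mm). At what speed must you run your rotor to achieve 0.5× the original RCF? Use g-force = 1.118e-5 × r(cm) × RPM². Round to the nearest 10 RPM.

Original rotor: r = 132 mm = 13.2 cm
RCF = 1.118 × 10⁻⁵ × r × N²
RCF_original = 1.118 × 10⁻⁵ × 13.2 × (20650)² = 1.118 × 10⁻⁵ × 13.2 × 426,422,500 ≈ 62,929.7 × g
Target RCF = 0.5 × 62,929.7 ≈ 31,464.8 × g
Your rotor: r = 420 mm / 2 = 210 mm = 21 cm
31,464.8 = 1.118 × 10⁻⁵ × 21 × N²
N² = 31,464.8 / (23.478 × 10⁻⁵) = 134,018,230
N ≈ √134,018,230 ≈ 11,576.6

≈ 11580 RPM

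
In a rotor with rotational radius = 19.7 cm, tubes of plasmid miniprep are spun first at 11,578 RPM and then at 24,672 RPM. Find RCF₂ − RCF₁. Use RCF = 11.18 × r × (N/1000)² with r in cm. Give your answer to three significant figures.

≈ 105000 × g

RCF₁ = 11.18 × 19.7 × (11.578)² = 11.18 × 19.7 × 134.050084 ≈ 29,524 × g
RCF₂ = 11.18 × 19.7 × (24.672)² = 11.18 × 19.7 × 608.707584 ≈ 134,065.4 × g
Increase = 134,065.4 − 29,524 = 104,541.4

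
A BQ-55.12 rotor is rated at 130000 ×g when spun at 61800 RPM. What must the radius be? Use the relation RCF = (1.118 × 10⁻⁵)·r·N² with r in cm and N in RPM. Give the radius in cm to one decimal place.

r ≈ 3.0 cm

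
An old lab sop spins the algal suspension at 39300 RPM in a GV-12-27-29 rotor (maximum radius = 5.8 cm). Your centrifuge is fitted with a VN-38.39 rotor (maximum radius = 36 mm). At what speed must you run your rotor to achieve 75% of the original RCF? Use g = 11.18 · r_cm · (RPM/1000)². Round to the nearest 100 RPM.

43200 RPM

RCF = 11.18 × r × (N/1000)²
RCF_original = 11.18 × 5.8 × (39.3)² = 11.18 × 5.8 × 1,544.49 ≈ 100,150.9 × g
Target RCF = 0.75 × 100,150.9 ≈ 75,113.2 × g
Your rotor: r = 36 mm = 3.6 cm
75,113.2 = 11.18 × 3.6 × (N/1000)²
(N/1000)² = 75,113.2 / 40.248 = 1866.259
N = 1000 × √1866.259 ≈ 43,200.2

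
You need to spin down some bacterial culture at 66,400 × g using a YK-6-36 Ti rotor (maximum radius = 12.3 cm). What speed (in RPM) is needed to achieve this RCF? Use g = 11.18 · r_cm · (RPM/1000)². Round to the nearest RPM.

≈ 21974 RPM

66,400 = 11.18 × 12.3 × (N/1000)²
(N/1000)² = 66,400 / 137.514 = 482.8599
N = 1000 × √482.8599 ≈ 21,974.1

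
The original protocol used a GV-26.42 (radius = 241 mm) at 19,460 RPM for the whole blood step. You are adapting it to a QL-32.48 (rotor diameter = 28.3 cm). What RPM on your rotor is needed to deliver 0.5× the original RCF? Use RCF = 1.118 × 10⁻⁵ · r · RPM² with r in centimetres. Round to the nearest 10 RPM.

Original rotor: r = 241 mm = 24.1 cm
RCF = 1.118 × 10⁻⁵ × r × N²
RCF_original = 1.118 × 10⁻⁵ × 24.1 × (19460)² = 1.118 × 10⁻⁵ × 24.1 × 378,691,600 ≈ 102,033.9 × g
Target RCF = 0.5 × 102,033.9 ≈ 51,016.9 × g
Your rotor: r = 28.3 / 2 = 14.15 cm
51,016.9 = 1.118 × 10⁻⁵ × 14.15 × N²
N² = 51,016.9 / (15.8197 × 10⁻⁵) = 322,489,681
N ≈ √322,489,681 ≈ 17,958.0

≈ 17960 RPM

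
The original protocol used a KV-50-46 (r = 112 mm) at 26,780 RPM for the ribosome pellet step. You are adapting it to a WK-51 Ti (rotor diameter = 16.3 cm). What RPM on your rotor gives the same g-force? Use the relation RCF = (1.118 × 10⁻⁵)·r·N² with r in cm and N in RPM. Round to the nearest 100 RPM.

Original rotor: r = 112 mm = 11.2 cm
RCF = 1.118 × 10⁻⁵ × r × N²
RCF_original = 1.118 × 10⁻⁵ × 11.2 × (26780)² = 1.118 × 10⁻⁵ × 11.2 × 717,168,400 ≈ 89,801 × g
Your rotor: r = 16.3 / 2 = 8.15 cm
89,801 = 1.118 × 10⁻⁵ × 8.15 × N²
N² = 89,801 / (9.1117 × 10⁻⁵) = 985,557,031
N ≈ √985,557,031 ≈ 31,393.6

31400 RPM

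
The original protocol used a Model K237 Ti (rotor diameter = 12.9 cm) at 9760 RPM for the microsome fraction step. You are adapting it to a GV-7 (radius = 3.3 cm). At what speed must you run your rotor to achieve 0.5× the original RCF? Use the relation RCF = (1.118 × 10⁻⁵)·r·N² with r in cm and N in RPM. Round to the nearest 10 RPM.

Original rotor: r = 12.9 / 2 = 6.45 cm
RCF_original = 1.118 × 10⁻⁵ × 6.45 × (9760)² = 1.118 × 10⁻⁵ × 6.45 × 95,257,600 ≈ 6,869.1 × g
Target RCF = 0.5 × 6,869.1 ≈ 3,434.6 × g
3,434.6 = 1.118 × 10⁻⁵ × 3.3 × N²
N² = 3,434.6 / (3.6894 × 10⁻⁵) = 93,093,728
N ≈ √93,093,728 ≈ 9,648.5

9650 RPM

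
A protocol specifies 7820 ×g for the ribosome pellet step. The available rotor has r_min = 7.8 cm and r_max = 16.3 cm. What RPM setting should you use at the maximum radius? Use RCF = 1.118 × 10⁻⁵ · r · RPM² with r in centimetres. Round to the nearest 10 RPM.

6550 RPM

Use r_max = 16.3 cm.
7,820 = 1.118 × 10⁻⁵ × 16.3 × N²
N² = 7,820 / (18.2234 × 10⁻⁵) = 42,911,861
N ≈ √42,911,861 ≈ 6,550.7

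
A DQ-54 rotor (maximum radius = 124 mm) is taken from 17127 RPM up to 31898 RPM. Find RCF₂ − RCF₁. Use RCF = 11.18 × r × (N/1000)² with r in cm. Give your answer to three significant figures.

r = 124 mm = 12.4 cm
RCF₁ = 11.18 × 12.4 × (17.127)² = 11.18 × 12.4 × 293.334129 ≈ 40,665.5 × g
RCF₂ = 11.18 × 12.4 × (31.898)² = 11.18 × 12.4 × 1,017.482404 ≈ 141,055.6 × g
Increase = 141,055.6 − 40,665.5 = 100,390.1

≈ 100000 x g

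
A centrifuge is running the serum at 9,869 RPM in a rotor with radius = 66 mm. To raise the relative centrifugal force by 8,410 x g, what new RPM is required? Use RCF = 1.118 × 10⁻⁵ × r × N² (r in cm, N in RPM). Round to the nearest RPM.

r = 66 mm = 6.6 cm
Current RCF = 1.118 × 10⁻⁵ × 6.6 × (9869)² = 1.118 × 10⁻⁵ × 6.6 × 97,397,161 ≈ 7,186.7 × g
Target RCF = 7,186.7 + 8,410 = 15,596.7 × g
N² = 15,596.7 / (7.3788 × 10⁻⁵) = 211,371,768
N ≈ √211,371,768 ≈ 14,538.6

N₂ ≈ 14539 RPM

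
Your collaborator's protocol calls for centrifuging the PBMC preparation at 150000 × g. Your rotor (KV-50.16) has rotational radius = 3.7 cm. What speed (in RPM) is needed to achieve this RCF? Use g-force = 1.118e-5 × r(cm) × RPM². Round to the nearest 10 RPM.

RCF = 1.118 × 10⁻⁵ × r × N²
150,000 = 1.118 × 10⁻⁵ × 3.7 × N²
N² = 150,000 / (4.1366 × 10⁻⁵) = 3,626,166,417
N ≈ √3,626,166,417 ≈ 60,217.7

N ≈ 60220 RPM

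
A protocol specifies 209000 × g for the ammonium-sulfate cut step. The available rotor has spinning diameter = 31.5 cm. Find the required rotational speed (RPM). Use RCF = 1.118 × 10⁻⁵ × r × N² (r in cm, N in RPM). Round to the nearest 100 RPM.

r = 31.5 / 2 = 15.75 cm
209,000 = 1.118 × 10⁻⁵ × 15.75 × N²
N² = 209,000 / (17.6085 × 10⁻⁵) = 1,186,926,768
N ≈ √1,186,926,768 ≈ 34,451.8

N ≈ 34500 RPM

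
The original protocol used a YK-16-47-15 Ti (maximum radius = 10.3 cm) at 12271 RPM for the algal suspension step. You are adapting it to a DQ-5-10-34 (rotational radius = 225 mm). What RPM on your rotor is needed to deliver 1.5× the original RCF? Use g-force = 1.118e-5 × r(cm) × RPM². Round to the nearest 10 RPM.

RCF = 1.118 × 10⁻⁵ × r × N²
RCF_original = 1.118 × 10⁻⁵ × 10.3 × (12271)² = 1.118 × 10⁻⁵ × 10.3 × 150,577,441 ≈ 17,339.6 × g
Target RCF = 1.5 × 17,339.6 ≈ 26,009.4 × g
Your rotor: r = 225 mm = 22.5 cm
26,009.4 = 1.118 × 10⁻⁵ × 22.5 × N²
N² = 26,009.4 / (25.155 × 10⁻⁵) = 103,396,541
N ≈ √103,396,541 ≈ 10,168.4

≈ 10170 RPM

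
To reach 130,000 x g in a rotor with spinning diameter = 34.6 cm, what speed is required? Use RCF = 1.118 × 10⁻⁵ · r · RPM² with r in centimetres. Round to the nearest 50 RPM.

≈ 25950 RPM

r = 34.6 / 2 = 17.3 cm
RCF = 1.118 × 10⁻⁵ × r × N²
130,000 = 1.118 × 10⁻⁵ × 17.3 × N²
N² = 130,000 / (19.3414 × 10⁻⁵) = 672,133,351
N ≈ √672,133,351 ≈ 25,925.5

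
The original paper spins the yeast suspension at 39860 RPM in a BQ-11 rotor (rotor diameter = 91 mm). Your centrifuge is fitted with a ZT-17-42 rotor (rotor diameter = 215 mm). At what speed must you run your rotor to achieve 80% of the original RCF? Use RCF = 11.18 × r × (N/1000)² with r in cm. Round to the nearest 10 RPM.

Original rotor: r = 91 mm / 2 = 45.5 mm = 4.55 cm
RCF_original = 11.18 × 4.55 × (39.86)² = 11.18 × 4.55 × 1,588.8196 ≈ 80,821.7 × g
Target RCF = 0.8 × 80,821.7 ≈ 64,657.4 × g
Your rotor: r = 215 mm / 2 = 107.5 mm = 10.75 cm
64,657.4 = 11.18 × 10.75 × (N/1000)²
(N/1000)² = 64,657.4 / 120.185 = 537.9823
N = 1000 × √537.9823 ≈ 23,194.4

≈ 23190 RPM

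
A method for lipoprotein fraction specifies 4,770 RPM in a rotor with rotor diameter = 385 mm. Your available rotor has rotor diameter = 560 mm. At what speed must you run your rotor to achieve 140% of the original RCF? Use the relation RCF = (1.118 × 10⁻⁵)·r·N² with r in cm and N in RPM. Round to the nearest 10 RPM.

≈ 4680 RPM

Original rotor: r = 385 mm / 2 = 192.5 mm = 19.25 cm
RCF_original = 1.118 × 10⁻⁵ × 19.25 × (4770)² = 1.118 × 10⁻⁵ × 19.25 × 22,752,900 ≈ 4,896.8 × g
Target RCF = 1.4 × 4,896.8 ≈ 6,855.5 × g
Your rotor: r = 560 mm / 2 = 280 mm = 28 cm
6,855.5 = 1.118 × 10⁻⁵ × 28 × N²
N² = 6,855.5 / (31.304 × 10⁻⁵) = 21,899,757
N ≈ √21,899,757 ≈ 4,679.7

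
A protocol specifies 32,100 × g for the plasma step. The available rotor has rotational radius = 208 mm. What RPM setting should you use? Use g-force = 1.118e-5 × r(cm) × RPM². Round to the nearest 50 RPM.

11750 RPM

r = 208 mm = 20.8 cm
RCF = 1.118 × 10⁻⁵ × r × N²
32,100 = 1.118 × 10⁻⁵ × 20.8 × N²
N² = 32,100 / (23.2544 × 10⁻⁵) = 138,038,393
N ≈ √138,038,393 ≈ 11,749.0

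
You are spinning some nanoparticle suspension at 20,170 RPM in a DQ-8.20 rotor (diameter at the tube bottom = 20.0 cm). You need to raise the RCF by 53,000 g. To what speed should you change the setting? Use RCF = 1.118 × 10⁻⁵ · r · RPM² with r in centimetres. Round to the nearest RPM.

29680 RPM

r = 20.0 / 2 = 10 cm
Current RCF = 1.118 × 10⁻⁵ × 10 × (20170)² = 1.118 × 10⁻⁵ × 10 × 406,828,900 ≈ 45,483.5 × g
Target RCF = 45,483.5 + 53,000 = 98,483.5 × g
N² = 98,483.5 / (11.18 × 10⁻⁵) = 880,889,982
N ≈ √880,889,982 ≈ 29,679.8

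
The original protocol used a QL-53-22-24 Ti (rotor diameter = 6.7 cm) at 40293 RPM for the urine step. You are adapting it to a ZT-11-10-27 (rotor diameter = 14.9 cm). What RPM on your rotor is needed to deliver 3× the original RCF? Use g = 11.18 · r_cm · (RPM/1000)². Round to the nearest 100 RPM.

Original rotor: r = 6.7 / 2 = 3.35 cm
RCF = 11.18 × r × (N/1000)²
RCF_original = 11.18 × 3.35 × (40.293)² = 11.18 × 3.35 × 1,623.525849 ≈ 60,805.9 × g
Target RCF = 3 × 60,805.9 ≈ 182,417.7 × g
Your rotor: r = 14.9 / 2 = 7.45 cm
182,417.7 = 11.18 × 7.45 × (N/1000)²
(N/1000)² = 182,417.7 / 83.291 = 2190.125
N = 1000 × √2190.125 ≈ 46,798.8

46800 RPM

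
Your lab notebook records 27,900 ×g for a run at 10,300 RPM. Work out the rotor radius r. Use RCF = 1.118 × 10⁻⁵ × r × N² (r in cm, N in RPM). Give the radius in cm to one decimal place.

r ≈ 23.5 cm

27900 = 1.118 × 10⁻⁵ × r × (10300)²
r = 27900 / (1.118 × 10⁻⁵ × 106,090,000) = 27900 / 1186.086 ≈ 23.523 cm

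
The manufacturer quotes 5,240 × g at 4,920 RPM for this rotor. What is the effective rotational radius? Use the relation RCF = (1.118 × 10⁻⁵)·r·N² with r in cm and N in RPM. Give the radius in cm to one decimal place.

19.4 cm

5240 = 1.118 × 10⁻⁵ × r × (4920)²
r = 5240 / (1.118 × 10⁻⁵ × 24,206,400) = 5240 / 270.6276 ≈ 19.362 cm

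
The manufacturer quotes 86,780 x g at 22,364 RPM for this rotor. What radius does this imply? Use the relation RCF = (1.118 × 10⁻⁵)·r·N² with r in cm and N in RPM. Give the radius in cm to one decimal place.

15.5 cm

RCF = 1.118 × 10⁻⁵ × r × N²
86780 = 1.118 × 10⁻⁵ × r × (22364)²
r = 86780 / (1.118 × 10⁻⁵ × 500,148,496) = 86780 / 5591.66 ≈ 15.520 cm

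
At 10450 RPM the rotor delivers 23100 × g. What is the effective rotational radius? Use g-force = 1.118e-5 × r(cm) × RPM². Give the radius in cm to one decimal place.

18.9 cm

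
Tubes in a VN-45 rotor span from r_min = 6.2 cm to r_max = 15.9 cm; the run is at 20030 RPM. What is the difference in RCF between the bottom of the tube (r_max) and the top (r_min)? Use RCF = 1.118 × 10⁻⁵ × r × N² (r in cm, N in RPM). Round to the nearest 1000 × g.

ΔRCF ≈ 44000 ×g

RCF_max = 1.118 × 10⁻⁵ × 15.9 × (20030)² = 1.118 × 10⁻⁵ × 15.9 × 401,200,900 ≈ 71,318.3 × g
RCF_min = 1.118 × 10⁻⁵ × 6.2 × (20030)² = 1.118 × 10⁻⁵ × 6.2 × 401,200,900 ≈ 27,809.6 × g
ΔRCF = 71,318.3 − 27,809.6 = 43,508.7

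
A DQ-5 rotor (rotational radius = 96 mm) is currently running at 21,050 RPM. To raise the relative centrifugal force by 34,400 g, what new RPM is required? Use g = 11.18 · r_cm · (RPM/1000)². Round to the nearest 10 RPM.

27630 RPM

r = 96 mm = 9.6 cm
Current RCF = 11.18 × 9.6 × (21.05)² = 11.18 × 9.6 × 443.1025 ≈ 47,557.3 × g
Target RCF = 47,557.3 + 34,400 = 81,957.3 × g
(N/1000)² = 81,957.3 / 107.328 = 763.6153
N = 1000 × √763.6153 ≈ 27,633.6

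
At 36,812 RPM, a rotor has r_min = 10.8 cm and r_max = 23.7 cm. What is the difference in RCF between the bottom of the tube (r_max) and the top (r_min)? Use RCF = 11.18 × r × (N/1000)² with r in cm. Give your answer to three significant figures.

ΔRCF = 11.18 × (r_max − r_min) × (N/1000)² = 11.18 × 12.9 × 1,355.123344 ≈ 195,438.6

ΔRCF ≈ 195000 x g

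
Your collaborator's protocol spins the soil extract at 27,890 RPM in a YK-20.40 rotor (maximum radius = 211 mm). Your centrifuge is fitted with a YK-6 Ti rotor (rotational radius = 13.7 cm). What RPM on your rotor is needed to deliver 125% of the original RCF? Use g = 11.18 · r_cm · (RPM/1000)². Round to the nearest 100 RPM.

38700 RPM

Original rotor: r = 211 mm = 21.1 cm
RCF_original = 11.18 × 21.1 × (27.89)² = 11.18 × 21.1 × 777.8521 ≈ 183,493.8 × g
Target RCF = 1.25 × 183,493.8 ≈ 229,367.2 × g
229,367.2 = 11.18 × 13.7 × (N/1000)²
(N/1000)² = 229,367.2 / 153.166 = 1497.507
N = 1000 × √1497.507 ≈ 38,697.6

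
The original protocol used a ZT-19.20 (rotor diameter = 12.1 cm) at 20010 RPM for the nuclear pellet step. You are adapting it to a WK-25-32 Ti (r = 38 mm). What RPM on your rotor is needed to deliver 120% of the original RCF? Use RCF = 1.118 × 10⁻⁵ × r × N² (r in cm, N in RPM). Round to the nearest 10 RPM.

Original rotor: r = 12.1 / 2 = 6.05 cm
RCF_original = 1.118 × 10⁻⁵ × 6.05 × (20010)² = 1.118 × 10⁻⁵ × 6.05 × 400,400,100 ≈ 27,082.7 × g
Target RCF = 1.2 × 27,082.7 ≈ 32,499.2 × g
Your rotor: r = 38 mm = 3.8 cm
32,499.2 = 1.118 × 10⁻⁵ × 3.8 × N²
N² = 32,499.2 / (4.2484 × 10⁻⁵) = 764,975,049
N ≈ √764,975,049 ≈ 27,658.2

≈ 27660 RPM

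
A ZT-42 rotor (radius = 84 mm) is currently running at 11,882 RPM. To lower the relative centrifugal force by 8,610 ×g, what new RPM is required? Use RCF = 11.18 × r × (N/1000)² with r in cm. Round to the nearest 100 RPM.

r = 84 mm = 8.4 cm
Current RCF = 11.18 × 8.4 × (11.882)² = 11.18 × 8.4 × 141.181924 ≈ 13,258.7 × g
Target RCF = 13,258.7 − 8,610 = 4,648.7 × g
(N/1000)² = 4,648.7 / 93.912 = 49.5006
N = 1000 × √49.5006 ≈ 7,035.7

7000 RPM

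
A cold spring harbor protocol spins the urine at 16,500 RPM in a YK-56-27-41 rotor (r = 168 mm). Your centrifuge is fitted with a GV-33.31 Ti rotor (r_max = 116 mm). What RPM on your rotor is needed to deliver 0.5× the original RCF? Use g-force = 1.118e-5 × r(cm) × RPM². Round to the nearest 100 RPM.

Original rotor: r = 168 mm = 16.8 cm
RCF_original = 1.118 × 10⁻⁵ × 16.8 × (16500)² = 1.118 × 10⁻⁵ × 16.8 × 272,250,000 ≈ 51,135.1 × g
Target RCF = 0.5 × 51,135.1 ≈ 25,567.5 × g
Your rotor: r = 116 mm = 11.6 cm
25,567.5 = 1.118 × 10⁻⁵ × 11.6 × N²
N² = 25,567.5 / (12.9688 × 10⁻⁵) = 197,146,228
N ≈ √197,146,228 ≈ 14,040.9

14000 RPM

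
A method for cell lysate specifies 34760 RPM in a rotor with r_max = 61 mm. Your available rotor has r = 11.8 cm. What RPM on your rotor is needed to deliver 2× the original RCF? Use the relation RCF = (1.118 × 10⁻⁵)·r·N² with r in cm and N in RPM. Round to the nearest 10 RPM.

35340 RPM

Original rotor: r = 61 mm = 6.1 cm
RCF = 1.118 × 10⁻⁵ × r × N²
RCF_original = 1.118 × 10⁻⁵ × 6.1 × (34760)² = 1.118 × 10⁻⁵ × 6.1 × 1,208,257,600 ≈ 82,400.8 × g
Target RCF = 2 × 82,400.8 ≈ 164,801.6 × g
164,801.6 = 1.118 × 10⁻⁵ × 11.8 × N²
N² = 164,801.6 / (13.1924 × 10⁻⁵) = 1,249,216,215
N ≈ √1,249,216,215 ≈ 35,344.3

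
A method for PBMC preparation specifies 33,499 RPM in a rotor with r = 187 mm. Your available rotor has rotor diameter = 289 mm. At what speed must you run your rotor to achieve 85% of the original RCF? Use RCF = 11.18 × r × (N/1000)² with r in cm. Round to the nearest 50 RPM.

≈ 35150 RPM

Original rotor: r = 187 mm = 18.7 cm
RCF = 11.18 × r × (N/1000)²
RCF_original = 11.18 × 18.7 × (33.499)² = 11.18 × 18.7 × 1,122.183001 ≈ 234,610.3 × g
Target RCF = 0.85 × 234,610.3 ≈ 199,418.8 × g
Your rotor: r = 289 mm / 2 = 144.5 mm = 14.45 cm
199,418.8 = 11.18 × 14.45 × (N/1000)²
(N/1000)² = 199,418.8 / 161.551 = 1234.402
N = 1000 × √1234.402 ≈ 35,134.1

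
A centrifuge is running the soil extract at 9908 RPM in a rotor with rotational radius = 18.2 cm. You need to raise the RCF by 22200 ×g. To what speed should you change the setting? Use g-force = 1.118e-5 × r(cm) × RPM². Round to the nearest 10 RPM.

≈ 14400 RPM

Current RCF = 1.118 × 10⁻⁵ × 18.2 × (9908)² = 1.118 × 10⁻⁵ × 18.2 × 98,168,464 ≈ 19,974.9 × g
Target RCF = 19,974.9 + 22,200 = 42,174.9 × g
N² = 42,174.9 / (20.3476 × 10⁻⁵) = 207,272,111
N ≈ √207,272,111 ≈ 14,396.9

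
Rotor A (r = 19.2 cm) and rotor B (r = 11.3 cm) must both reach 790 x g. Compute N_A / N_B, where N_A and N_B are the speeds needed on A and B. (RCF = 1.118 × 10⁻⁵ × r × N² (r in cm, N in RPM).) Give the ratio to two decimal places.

At fixed RCF, N ∝ 1/√r, so N_A/N_B = √(r_B/r_A) = √(11.3/19.2) = √0.588542 = 0.7672.

0.77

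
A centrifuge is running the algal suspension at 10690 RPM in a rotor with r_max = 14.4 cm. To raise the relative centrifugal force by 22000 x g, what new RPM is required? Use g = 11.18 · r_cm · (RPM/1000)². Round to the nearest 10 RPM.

Current RCF = 11.18 × 14.4 × (10.69)² = 11.18 × 14.4 × 114.2761 ≈ 18,397.5 × g
Target RCF = 18,397.5 + 22,000 = 40,397.5 × g
(N/1000)² = 40,397.5 / 160.992 = 250.9286
N = 1000 × √250.9286 ≈ 15,840.7

≈ 15840 RPM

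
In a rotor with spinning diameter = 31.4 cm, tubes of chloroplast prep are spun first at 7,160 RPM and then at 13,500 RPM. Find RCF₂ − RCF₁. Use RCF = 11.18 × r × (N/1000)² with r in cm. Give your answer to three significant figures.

≈ 23000 ×g

r = 31.4 / 2 = 15.7 cm
RCF₁ = 11.18 × 15.7 × (7.16)² = 11.18 × 15.7 × 51.2656 ≈ 8,998.4 × g
RCF₂ = 11.18 × 15.7 × (13.5)² = 11.18 × 15.7 × 182.25 ≈ 31,989.6 × g
Increase = 31,989.6 − 8,998.4 = 22,991.2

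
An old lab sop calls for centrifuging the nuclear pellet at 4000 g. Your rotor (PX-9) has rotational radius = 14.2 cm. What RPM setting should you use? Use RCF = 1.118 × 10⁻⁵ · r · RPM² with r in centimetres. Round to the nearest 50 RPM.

≈ 5000 RPM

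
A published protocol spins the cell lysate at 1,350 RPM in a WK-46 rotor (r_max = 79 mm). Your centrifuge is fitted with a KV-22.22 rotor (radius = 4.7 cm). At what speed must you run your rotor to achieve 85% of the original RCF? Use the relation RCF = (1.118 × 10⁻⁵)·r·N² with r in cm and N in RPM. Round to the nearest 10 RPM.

Original rotor: r = 79 mm = 7.9 cm
RCF_original = 1.118 × 10⁻⁵ × 7.9 × (1350)² = 1.118 × 10⁻⁵ × 7.9 × 1,822,500 ≈ 161 × g
Target RCF = 0.85 × 161 ≈ 136.8 × g
136.8 = 1.118 × 10⁻⁵ × 4.7 × N²
N² = 136.8 / (5.2546 × 10⁻⁵) = 2,603,433
N ≈ √2,603,433 ≈ 1,613.5

1610 RPM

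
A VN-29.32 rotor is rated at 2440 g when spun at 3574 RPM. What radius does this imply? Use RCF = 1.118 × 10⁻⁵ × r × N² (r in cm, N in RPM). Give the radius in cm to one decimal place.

2440 = 1.118 × 10⁻⁵ × r × (3574)²
r = 2440 / (1.118 × 10⁻⁵ × 12,773,476) = 2440 / 142.8075 ≈ 17.086 cm

17.1 cm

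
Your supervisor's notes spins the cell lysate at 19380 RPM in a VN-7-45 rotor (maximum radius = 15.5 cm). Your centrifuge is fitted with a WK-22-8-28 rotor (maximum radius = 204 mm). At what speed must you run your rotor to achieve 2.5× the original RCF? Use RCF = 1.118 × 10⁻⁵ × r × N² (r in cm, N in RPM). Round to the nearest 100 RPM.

26700 RPM

RCF_original = 1.118 × 10⁻⁵ × 15.5 × (19380)² = 1.118 × 10⁻⁵ × 15.5 × 375,584,400 ≈ 65,085 × g
Target RCF = 2.5 × 65,085 ≈ 162,712.5 × g
Your rotor: r = 204 mm = 20.4 cm
162,712.5 = 1.118 × 10⁻⁵ × 20.4 × N²
N² = 162,712.5 / (22.8072 × 10⁻⁵) = 713,426,023
N ≈ √713,426,023 ≈ 26,710.0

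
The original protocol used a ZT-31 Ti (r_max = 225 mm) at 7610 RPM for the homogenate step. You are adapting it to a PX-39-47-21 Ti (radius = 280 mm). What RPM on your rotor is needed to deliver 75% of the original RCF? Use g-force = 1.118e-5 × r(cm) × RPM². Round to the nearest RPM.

≈ 5908 RPM

Original rotor: r = 225 mm = 22.5 cm
RCF_original = 1.118 × 10⁻⁵ × 22.5 × (7610)² = 1.118 × 10⁻⁵ × 22.5 × 57,912,100 ≈ 14,567.8 × g
Target RCF = 0.75 × 14,567.8 ≈ 10,925.8 × g
Your rotor: r = 280 mm = 28.0 cm
10,925.8 = 1.118 × 10⁻⁵ × 28 × N²
N² = 10,925.8 / (31.304 × 10⁻⁵) = 34,902,249
N ≈ √34,902,249 ≈ 5,907.8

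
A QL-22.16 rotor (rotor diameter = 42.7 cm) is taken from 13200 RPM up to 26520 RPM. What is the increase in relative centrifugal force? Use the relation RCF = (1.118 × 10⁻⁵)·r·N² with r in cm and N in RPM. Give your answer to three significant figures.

r = 42.7 / 2 = 21.35 cm
RCF₁ = 1.118 × 10⁻⁵ × 21.35 × (13200)² = 1.118 × 10⁻⁵ × 21.35 × 174,240,000 ≈ 41,589.9 × g
RCF₂ = 1.118 × 10⁻⁵ × 21.35 × (26520)² = 1.118 × 10⁻⁵ × 21.35 × 703,310,400 ≈ 167,875.3 × g
Increase = 167,875.3 − 41,589.9 = 126,285.4

126000 x g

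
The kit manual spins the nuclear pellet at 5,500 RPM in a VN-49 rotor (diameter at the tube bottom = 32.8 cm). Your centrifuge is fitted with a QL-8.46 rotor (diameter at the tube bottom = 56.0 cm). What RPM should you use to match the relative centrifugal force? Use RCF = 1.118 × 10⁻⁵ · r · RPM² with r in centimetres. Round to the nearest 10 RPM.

4210 RPM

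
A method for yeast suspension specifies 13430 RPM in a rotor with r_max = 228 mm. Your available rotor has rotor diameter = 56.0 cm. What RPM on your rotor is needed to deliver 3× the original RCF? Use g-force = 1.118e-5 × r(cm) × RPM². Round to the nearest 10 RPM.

≈ 20990 RPM

Original rotor: r = 228 mm = 22.8 cm
RCF_original = 1.118 × 10⁻⁵ × 22.8 × (13430)² = 1.118 × 10⁻⁵ × 22.8 × 180,364,900 ≈ 45,975.7 × g
Target RCF = 3 × 45,975.7 ≈ 137,927.1 × g
Your rotor: r = 56.0 / 2 = 28 cm
137,927.1 = 1.118 × 10⁻⁵ × 28 × N²
N² = 137,927.1 / (31.304 × 10⁻⁵) = 440,605,354
N ≈ √440,605,354 ≈ 20,990.6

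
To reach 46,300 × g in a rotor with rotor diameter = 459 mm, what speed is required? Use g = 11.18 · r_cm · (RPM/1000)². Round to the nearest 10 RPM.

r = 459 mm / 2 = 229.5 mm = 22.95 cm
46,300 = 11.18 × 22.95 × (N/1000)²
(N/1000)² = 46,300 / 256.581 = 180.4498
N = 1000 × √180.4498 ≈ 13,433.2

≈ 13430 RPM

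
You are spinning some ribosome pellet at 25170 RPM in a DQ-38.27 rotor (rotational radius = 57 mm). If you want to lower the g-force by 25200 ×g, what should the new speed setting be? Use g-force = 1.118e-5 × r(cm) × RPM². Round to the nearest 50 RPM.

15450 RPM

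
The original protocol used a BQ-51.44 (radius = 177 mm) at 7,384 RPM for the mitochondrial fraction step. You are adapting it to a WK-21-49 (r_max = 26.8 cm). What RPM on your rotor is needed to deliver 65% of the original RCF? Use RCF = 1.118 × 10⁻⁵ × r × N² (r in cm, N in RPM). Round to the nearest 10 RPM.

4840 RPM

Original rotor: r = 177 mm = 17.7 cm
RCF_original = 1.118 × 10⁻⁵ × 17.7 × (7384)² = 1.118 × 10⁻⁵ × 17.7 × 54,523,456 ≈ 10,789.4 × g
Target RCF = 0.65 × 10,789.4 ≈ 7,013.1 × g
7,013.1 = 1.118 × 10⁻⁵ × 26.8 × N²
N² = 7,013.1 / (29.9624 × 10⁻⁵) = 23,406,336
N ≈ √23,406,336 ≈ 4,838.0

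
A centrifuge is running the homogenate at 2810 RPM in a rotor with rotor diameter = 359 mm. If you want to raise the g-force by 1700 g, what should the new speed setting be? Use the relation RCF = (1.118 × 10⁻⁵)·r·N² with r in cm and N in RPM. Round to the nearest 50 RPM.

r = 359 mm / 2 = 179.5 mm = 17.95 cm
Current RCF = 1.118 × 10⁻⁵ × 17.95 × (2810)² = 1.118 × 10⁻⁵ × 17.95 × 7,896,100 ≈ 1,584.6 × g
Target RCF = 1,584.6 + 1,700 = 3,284.6 × g
N² = 3,284.6 / (20.0681 × 10⁻⁵) = 16,367,269
N ≈ √16,367,269 ≈ 4,045.6

≈ 4050 RPM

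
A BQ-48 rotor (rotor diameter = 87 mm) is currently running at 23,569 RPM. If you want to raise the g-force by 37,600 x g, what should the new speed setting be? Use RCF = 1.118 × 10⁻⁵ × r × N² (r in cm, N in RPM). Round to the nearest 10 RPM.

N₂ ≈ 36450 RPM

r = 87 mm / 2 = 43.5 mm = 4.35 cm
Current RCF = 1.118 × 10⁻⁵ × 4.35 × (23569)² = 1.118 × 10⁻⁵ × 4.35 × 555,497,761 ≈ 27,015.5 × g
Target RCF = 27,015.5 + 37,600 = 64,615.5 × g
N² = 64,615.5 / (4.8633 × 10⁻⁵) = 1,328,634,878
N ≈ √1,328,634,878 ≈ 36,450.4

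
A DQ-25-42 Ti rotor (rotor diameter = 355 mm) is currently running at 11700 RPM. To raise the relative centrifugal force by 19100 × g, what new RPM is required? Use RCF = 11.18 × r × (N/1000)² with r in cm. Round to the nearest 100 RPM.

≈ 15300 RPM

r = 355 mm / 2 = 177.5 mm = 17.75 cm
Current RCF = 11.18 × 17.75 × (11.7)² = 11.18 × 17.75 × 136.89 ≈ 27,165.1 × g
Target RCF = 27,165.1 + 19,100 = 46,265.1 × g
(N/1000)² = 46,265.1 / 198.445 = 233.1381
N = 1000 × √233.1381 ≈ 15,268.9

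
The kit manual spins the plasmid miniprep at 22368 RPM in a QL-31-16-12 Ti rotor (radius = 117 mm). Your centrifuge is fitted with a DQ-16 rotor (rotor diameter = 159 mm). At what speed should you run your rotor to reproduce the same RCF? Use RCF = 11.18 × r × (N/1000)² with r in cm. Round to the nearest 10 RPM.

Original rotor: r = 117 mm = 11.7 cm
RCF_original = 11.18 × 11.7 × (22.368)² = 11.18 × 11.7 × 500.327424 ≈ 65,445.8 × g
Your rotor: r = 159 mm / 2 = 79.5 mm = 7.95 cm
65,445.8 = 11.18 × 7.95 × (N/1000)²
(N/1000)² = 65,445.8 / 88.881 = 736.3306
N = 1000 × √736.3306 ≈ 27,135.4

≈ 27140 RPM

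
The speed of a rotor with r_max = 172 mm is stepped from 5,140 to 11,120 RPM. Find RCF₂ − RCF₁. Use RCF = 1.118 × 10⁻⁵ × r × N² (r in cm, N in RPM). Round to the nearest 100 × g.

r = 172 mm = 17.2 cm
RCF₁ = 1.118 × 10⁻⁵ × 17.2 × (5140)² = 1.118 × 10⁻⁵ × 17.2 × 26,419,600 ≈ 5,080.4 × g
RCF₂ = 1.118 × 10⁻⁵ × 17.2 × (11120)² = 1.118 × 10⁻⁵ × 17.2 × 123,654,400 ≈ 23,778.2 × g
Increase = 23,778.2 − 5,080.4 = 18,697.8

≈ 18700 × g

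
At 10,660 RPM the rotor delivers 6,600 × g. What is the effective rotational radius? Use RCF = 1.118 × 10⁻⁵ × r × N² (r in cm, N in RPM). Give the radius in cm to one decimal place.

5.2 cm

RCF = 1.118 × 10⁻⁵ × r × N²
6600 = 1.118 × 10⁻⁵ × r × (10660)²
r = 6600 / (1.118 × 10⁻⁵ × 113,635,600) = 6600 / 1270.446 ≈ 5.195 cm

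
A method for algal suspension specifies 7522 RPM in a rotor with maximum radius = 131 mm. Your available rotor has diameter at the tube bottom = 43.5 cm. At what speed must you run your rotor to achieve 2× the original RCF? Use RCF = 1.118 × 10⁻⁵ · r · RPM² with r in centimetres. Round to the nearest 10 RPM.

≈ 8260 RPM

Original rotor: r = 131 mm = 13.1 cm
RCF = 1.118 × 10⁻⁵ × r × N²
RCF_original = 1.118 × 10⁻⁵ × 13.1 × (7522)² = 1.118 × 10⁻⁵ × 13.1 × 56,580,484 ≈ 8,286.7 × g
Target RCF = 2 × 8,286.7 ≈ 16,573.4 × g
Your rotor: r = 43.5 / 2 = 21.75 cm
16,573.4 = 1.118 × 10⁻⁵ × 21.75 × N²
N² = 16,573.4 / (24.3165 × 10⁻⁵) = 68,157,013
N ≈ √68,157,013 ≈ 8,255.7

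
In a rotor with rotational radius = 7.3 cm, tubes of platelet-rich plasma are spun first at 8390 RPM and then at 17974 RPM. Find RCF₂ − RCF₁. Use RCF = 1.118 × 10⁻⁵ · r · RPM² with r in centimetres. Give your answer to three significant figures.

20600 g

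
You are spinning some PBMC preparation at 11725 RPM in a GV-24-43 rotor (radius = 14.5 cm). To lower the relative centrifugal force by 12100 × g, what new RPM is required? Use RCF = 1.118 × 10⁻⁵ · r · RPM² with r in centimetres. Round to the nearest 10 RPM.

Current RCF = 1.118 × 10⁻⁵ × 14.5 × (11725)² = 1.118 × 10⁻⁵ × 14.5 × 137,475,625 ≈ 22,286.2 × g
Target RCF = 22,286.2 − 12,100 = 10,186.2 × g
N² = 10,186.2 / (16.211 × 10⁻⁵) = 62,835,112
N ≈ √62,835,112 ≈ 7,926.9

≈ 7930 RPM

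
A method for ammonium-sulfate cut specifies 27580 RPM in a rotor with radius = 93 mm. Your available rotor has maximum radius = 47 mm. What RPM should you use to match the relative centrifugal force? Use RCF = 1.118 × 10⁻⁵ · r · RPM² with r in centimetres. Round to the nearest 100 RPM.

≈ 38800 RPM

Original rotor: r = 93 mm = 9.3 cm
RCF_original = 1.118 × 10⁻⁵ × 9.3 × (27580)² = 1.118 × 10⁻⁵ × 9.3 × 760,656,400 ≈ 79,088.5 × g
Your rotor: r = 47 mm = 4.7 cm
79,088.5 = 1.118 × 10⁻⁵ × 4.7 × N²
N² = 79,088.5 / (5.2546 × 10⁻⁵) = 1,505,128,839
N ≈ √1,505,128,839 ≈ 38,796.0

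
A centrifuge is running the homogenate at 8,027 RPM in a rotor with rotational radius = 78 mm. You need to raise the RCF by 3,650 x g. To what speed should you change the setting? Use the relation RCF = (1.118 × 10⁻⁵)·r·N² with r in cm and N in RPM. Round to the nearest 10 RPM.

r = 78 mm = 7.8 cm
Current RCF = 1.118 × 10⁻⁵ × 7.8 × (8027)² = 1.118 × 10⁻⁵ × 7.8 × 64,432,729 ≈ 5,618.8 × g
Target RCF = 5,618.8 + 3,650 = 9,268.8 × g
N² = 9,268.8 / (8.7204 × 10⁻⁵) = 106,288,702
N ≈ √106,288,702 ≈ 10,309.6

10310 RPM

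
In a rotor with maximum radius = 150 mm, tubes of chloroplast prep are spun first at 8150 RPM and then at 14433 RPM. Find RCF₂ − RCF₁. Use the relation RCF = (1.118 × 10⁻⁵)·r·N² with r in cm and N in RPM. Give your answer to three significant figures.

≈ 23800 g

r = 150 mm = 15.0 cm
RCF₁ = 1.118 × 10⁻⁵ × 15 × (8150)² = 1.118 × 10⁻⁵ × 15 × 66,422,500 ≈ 11,139.1 × g
RCF₂ = 1.118 × 10⁻⁵ × 15 × (14433)² = 1.118 × 10⁻⁵ × 15 × 208,311,489 ≈ 34,933.8 × g
Increase = 34,933.8 − 11,139.1 = 23,794.7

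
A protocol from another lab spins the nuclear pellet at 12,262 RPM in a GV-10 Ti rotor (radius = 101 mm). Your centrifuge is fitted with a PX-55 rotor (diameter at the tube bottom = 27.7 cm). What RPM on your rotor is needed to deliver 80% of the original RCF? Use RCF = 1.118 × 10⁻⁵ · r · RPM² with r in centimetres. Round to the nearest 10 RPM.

Original rotor: r = 101 mm = 10.1 cm
RCF_original = 1.118 × 10⁻⁵ × 10.1 × (12262)² = 1.118 × 10⁻⁵ × 10.1 × 150,356,644 ≈ 16,978 × g
Target RCF = 0.8 × 16,978 ≈ 13,582.4 × g
Your rotor: r = 27.7 / 2 = 13.85 cm
13,582.4 = 1.118 × 10⁻⁵ × 13.85 × N²
N² = 13,582.4 / (15.4843 × 10⁻⁵) = 87,717,236
N ≈ √87,717,236 ≈ 9,365.7

≈ 9370 RPM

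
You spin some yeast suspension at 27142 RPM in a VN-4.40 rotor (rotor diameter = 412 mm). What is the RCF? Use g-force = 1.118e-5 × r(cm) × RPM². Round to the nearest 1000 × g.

r = 412 mm / 2 = 206 mm = 20.6 cm
RCF = 1.118 × 10⁻⁵ × 20.6 × (27142)² = 1.118 × 10⁻⁵ × 20.6 × 736,688,164 ≈ 169,665.2 × g

≈ 170000 g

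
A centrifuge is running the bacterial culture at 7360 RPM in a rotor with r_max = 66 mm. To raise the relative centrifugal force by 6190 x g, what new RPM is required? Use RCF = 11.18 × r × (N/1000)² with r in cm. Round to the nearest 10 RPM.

≈ 11750 RPM

r = 66 mm = 6.6 cm
Current RCF = 11.18 × 6.6 × (7.36)² = 11.18 × 6.6 × 54.1696 ≈ 3,997.1 × g
Target RCF = 3,997.1 + 6,190 = 10,187.1 × g
(N/1000)² = 10,187.1 / 73.788 = 138.059
N = 1000 × √138.059 ≈ 11,749.9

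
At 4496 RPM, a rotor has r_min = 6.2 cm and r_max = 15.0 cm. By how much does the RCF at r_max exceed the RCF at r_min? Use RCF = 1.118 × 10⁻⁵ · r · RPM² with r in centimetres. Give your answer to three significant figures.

RCF_max = 1.118 × 10⁻⁵ × 15 × (4496)² = 1.118 × 10⁻⁵ × 15 × 20,214,016 ≈ 3,389.9 × g
RCF_min = 1.118 × 10⁻⁵ × 6.2 × (4496)² = 1.118 × 10⁻⁵ × 6.2 × 20,214,016 ≈ 1,401.2 × g
ΔRCF = 3,389.9 − 1,401.2 = 1,988.7

≈ 1990 g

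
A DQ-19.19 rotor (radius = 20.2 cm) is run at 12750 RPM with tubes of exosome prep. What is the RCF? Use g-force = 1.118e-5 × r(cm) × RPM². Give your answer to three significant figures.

≈ 36700 x g

RCF = 1.118 × 10⁻⁵ × r × N²
RCF = 1.118 × 10⁻⁵ × 20.2 × (12750)² = 1.118 × 10⁻⁵ × 20.2 × 162,562,500 ≈ 36,712.5 × g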